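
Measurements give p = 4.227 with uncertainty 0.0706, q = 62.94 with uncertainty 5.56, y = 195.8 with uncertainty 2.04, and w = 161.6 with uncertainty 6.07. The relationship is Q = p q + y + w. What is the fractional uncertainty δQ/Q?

0.0397

Let h = p·q = 266.0. δh/h = √((1·δp/p)² + (1·δq/q)²) = √(0.000279 + 0.00780) = 0.0899, so δh = 23.9.
Q = h + y + w: δQ = √(δh² + δy² + δw²) = √(572 + 4.16 + 36.8) = 24.8
Q = 623.4, so δQ/Q = 24.8/623.4 = 0.0397.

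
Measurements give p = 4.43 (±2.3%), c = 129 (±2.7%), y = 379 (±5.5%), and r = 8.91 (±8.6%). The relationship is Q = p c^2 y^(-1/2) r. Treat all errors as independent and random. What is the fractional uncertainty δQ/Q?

Relative error in a monomial: (δQ/Q)² = Σ (nᵢ · δxᵢ/xᵢ)².
  (1·δp/p)² = (1×0.0230)² = 0.000529;  (2·δc/c)² = (2×0.0270)² = 0.00292;  (−½·δy/y)² = (-0.5×0.0550)² = 0.000756;  (1·δr/r)² = (1×0.0860)² = 0.00740
δQ/Q = √(0.0116) = 0.108

0.108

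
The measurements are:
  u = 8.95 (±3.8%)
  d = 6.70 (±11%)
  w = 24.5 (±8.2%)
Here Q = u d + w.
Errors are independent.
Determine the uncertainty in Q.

Let p = u·d = 60.0. δp/p = √((1·δu/u)² + (1·δd/d)²) = √(0.00144 + 0.0121) = 0.116, so δp = 6.98.
Q = p + w: δQ = √(δp² + δw²) = √(48.7 + 4.04) = 7.26

7.26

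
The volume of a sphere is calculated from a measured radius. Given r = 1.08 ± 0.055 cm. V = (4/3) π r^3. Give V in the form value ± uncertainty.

V ∝ r^3, so δV/V = |3| · δr/r = 3 × 0.0509 = 0.153.
V = 5.28 cm^3, so δV = 0.153 × 5.28 = 0.806 cm^3.

5.28 ± 0.806 cm^3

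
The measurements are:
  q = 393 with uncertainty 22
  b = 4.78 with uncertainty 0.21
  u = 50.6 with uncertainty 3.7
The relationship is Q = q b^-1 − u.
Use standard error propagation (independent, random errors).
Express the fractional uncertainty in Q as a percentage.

Let p = q·b^-1 = 82.2. δp/p = √((1·δq/q)² + (-1·δb/b)²) = √(0.00313 + 0.00193) = 0.0712, so δp = 5.85.
Q = p − u: δQ = √(δp² + δu²) = √(34.2 + 13.7) = 6.92
Q = 31.6, so δQ/Q = 6.92/31.6 = 0.219.

21.9%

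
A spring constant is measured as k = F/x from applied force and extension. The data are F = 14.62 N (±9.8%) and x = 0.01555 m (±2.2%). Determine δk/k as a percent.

10.0%

Since k is a product/quotient, work with relative uncertainties:
  (1·δF/F)² = (1×0.0980)² = 0.00960;  (-1·δx/x)² = (-1×0.0220)² = 0.000484
δk/k = √(0.0101) = 0.100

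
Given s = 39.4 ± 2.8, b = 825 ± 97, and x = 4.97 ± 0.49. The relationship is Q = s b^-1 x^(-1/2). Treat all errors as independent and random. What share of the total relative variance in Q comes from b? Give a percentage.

64.9%

(δQ/Q)² = (1·δs/s)² + (-1·δb/b)² + (−½·δx/x)²
  s term: (1×0.0711)² = 0.00505
  b term: (-1×0.118)² = 0.0138
  x term: (-0.5×0.0986)² = 0.00243
Total = 0.0213. Share from b = 0.0138/0.0213 = 0.649.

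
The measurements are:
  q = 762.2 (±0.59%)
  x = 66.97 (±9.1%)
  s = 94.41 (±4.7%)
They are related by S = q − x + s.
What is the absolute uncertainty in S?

8.78

Sums and differences: (δS)² = Σ (cᵢ δxᵢ)².
  (δq)² = 20.2;  (δx)² = 37.1;  (δs)² = 19.7
δS = √(77.1) = 8.78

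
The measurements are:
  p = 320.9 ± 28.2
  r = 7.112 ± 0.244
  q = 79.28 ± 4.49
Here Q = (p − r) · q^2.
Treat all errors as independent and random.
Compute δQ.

Let u = p − r = 313.8. δu = √(δp² + δr²) = √(795 + 0.0595) = 28.2, so δu/u = 0.0899.
Q is then a monomial in u, q:
δQ/Q = √((δu/u)² + (2·δq/q)²) = √(0.00808 + 0.0128) = 0.145
Q = 1.972e+06, so δQ = 0.145 × 1.972e+06 = 2.85e+05.

2.85e+05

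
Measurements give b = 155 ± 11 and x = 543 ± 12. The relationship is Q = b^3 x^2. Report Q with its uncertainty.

Products/powers → add relative errors in quadrature, weighted by exponent:
  (3·δb/b)² = (3×0.0710)² = 0.0453;  (2·δx/x)² = (2×0.0221)² = 0.00195
δQ/Q = √(0.0473) = 0.217
Q = 1.1e+12, so δQ = 0.217 × 1.1e+12 = 2.39e+11.

(1.10 ± 0.239) × 10^12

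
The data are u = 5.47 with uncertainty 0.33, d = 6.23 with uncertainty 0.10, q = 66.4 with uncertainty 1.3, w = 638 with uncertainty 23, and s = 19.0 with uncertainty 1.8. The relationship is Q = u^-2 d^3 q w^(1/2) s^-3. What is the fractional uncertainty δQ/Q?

Each factor contributes (exponent × relative error)² to (δQ/Q)²:
  (-2·δu/u)² = (-2×0.0603)² = 0.0146;  (3·δd/d)² = (3×0.0161)² = 0.00232;  (1·δq/q)² = (1×0.0196)² = 0.000383;  (½·δw/w)² = (0.5×0.0361)² = 0.000325;  (-3·δs/s)² = (-3×0.0947)² = 0.0808
δQ/Q = √(0.0984) = 0.314

0.314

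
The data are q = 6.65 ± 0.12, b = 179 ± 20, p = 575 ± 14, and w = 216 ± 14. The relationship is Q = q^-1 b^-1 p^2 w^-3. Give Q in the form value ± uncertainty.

(2.76 ± 0.634) × 10^-5

Q is a product of powers, so relative uncertainties combine in quadrature:
  (-1·δq/q)² = (-1×0.0180)² = 0.000326;  (-1·δb/b)² = (-1×0.112)² = 0.0125;  (2·δp/p)² = (2×0.0243)² = 0.00237;  (-3·δw/w)² = (-3×0.0648)² = 0.0378
δQ/Q = √(0.0530) = 0.230
Q = 2.76e-05, so δQ = 0.230 × 2.76e-05 = 6.34e-06.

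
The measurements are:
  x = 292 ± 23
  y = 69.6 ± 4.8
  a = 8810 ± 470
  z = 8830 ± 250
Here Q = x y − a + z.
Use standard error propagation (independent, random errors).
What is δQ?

Let p = x·y = 20300. δp/p = √((1·δx/x)² + (1·δy/y)²) = √(0.00620 + 0.00476) = 0.105, so δp = 2130.
Q = p − a + z: δQ = √(δp² + δa² + δz²) = √(4.53e+06 + 2.21e+05 + 62500) = 2190

2190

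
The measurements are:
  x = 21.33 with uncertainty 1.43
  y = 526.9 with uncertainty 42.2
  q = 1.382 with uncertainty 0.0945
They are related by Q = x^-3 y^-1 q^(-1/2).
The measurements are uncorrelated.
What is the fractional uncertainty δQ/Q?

For a monomial Q ∝ x^-3, y^-1, q^(-1/2), fractional errors add in quadrature:
  (-3·δx/x)² = (-3×0.0670)² = 0.0405;  (-1·δy/y)² = (-1×0.0801)² = 0.00641;  (−½·δq/q)² = (-0.5×0.0684)² = 0.00117
δQ/Q = √(0.0480) = 0.219

0.219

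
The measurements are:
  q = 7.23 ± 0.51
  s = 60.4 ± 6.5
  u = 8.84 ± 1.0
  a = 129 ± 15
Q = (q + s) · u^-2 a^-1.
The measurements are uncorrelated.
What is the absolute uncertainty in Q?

Let w = q + s = 67.6. δw = √(δq² + δs²) = √(0.260 + 42.2) = 6.52, so δw/w = 0.0964.
Q is then a monomial in w, u, a:
δQ/Q = √((δw/w)² + (-2·δu/u)² + (-1·δa/a)²) = √(0.00929 + 0.0512 + 0.0135) = 0.272
Q = 0.00671, so δQ = 0.272 × 0.00671 = 0.00183.

0.00183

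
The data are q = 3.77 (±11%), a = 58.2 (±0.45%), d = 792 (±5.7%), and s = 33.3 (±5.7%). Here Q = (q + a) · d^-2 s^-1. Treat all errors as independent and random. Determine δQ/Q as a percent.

12.8%

Let u = q + a = 62.0. δu = √(δq² + δa²) = √(0.172 + 0.0686) = 0.490, so δu/u = 0.00791.
Q is then a monomial in u, d, s:
δQ/Q = √((δu/u)² + (-2·δd/d)² + (-1·δs/s)²) = √(6.26e-05 + 0.0130 + 0.00325) = 0.128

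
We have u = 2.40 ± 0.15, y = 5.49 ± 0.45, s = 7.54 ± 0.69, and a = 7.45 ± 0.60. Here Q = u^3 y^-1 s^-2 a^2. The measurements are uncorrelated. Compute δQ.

Products/powers → add relative errors in quadrature, weighted by exponent:
  (3·δu/u)² = (3×0.0625)² = 0.0352;  (-1·δy/y)² = (-1×0.0820)² = 0.00672;  (-2·δs/s)² = (-2×0.0915)² = 0.0335;  (2·δa/a)² = (2×0.0805)² = 0.0259
δQ/Q = √(0.101) = 0.318
Q = 2.46, so δQ = 0.318 × 2.46 = 0.782.

0.782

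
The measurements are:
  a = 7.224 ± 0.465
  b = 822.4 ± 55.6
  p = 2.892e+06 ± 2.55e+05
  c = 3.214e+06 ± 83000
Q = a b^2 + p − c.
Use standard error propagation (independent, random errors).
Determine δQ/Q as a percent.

Let w = a·b^2 = 4.886e+06. δw/w = √((1·δa/a)² + (2·δb/b)²) = √(0.00414 + 0.0183) = 0.150, so δw = 7.32e+05.
Q = w + p − c: δQ = √(δw² + δp² + δc²) = √(5.35e+11 + 6.5e+10 + 6.89e+09) = 7.79e+05
Q = 4.564e+06, so δQ/Q = 7.79e+05/4.564e+06 = 0.171.

17.1%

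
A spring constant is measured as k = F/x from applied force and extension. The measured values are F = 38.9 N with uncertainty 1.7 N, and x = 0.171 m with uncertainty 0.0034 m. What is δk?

Each factor contributes (exponent × relative error)² to (δk/k)²:
  (1·δF/F)² = (1×0.0437)² = 0.00191;  (-1·δx/x)² = (-1×0.0199)² = 0.000395
δk/k = √(0.00231) = 0.0480
k = 227 N/m, so δk = 0.0480 × 227 = 10.9 N/m.

10.9 N/m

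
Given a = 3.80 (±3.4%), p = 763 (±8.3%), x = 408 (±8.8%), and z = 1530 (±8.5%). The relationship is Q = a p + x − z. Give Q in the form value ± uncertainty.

1780 ± 293

Let w = a·p = 2900. δw/w = √((1·δa/a)² + (1·δp/p)²) = √(0.00116 + 0.00689) = 0.0897, so δw = 260.
Q = w + x − z: δQ = √(δw² + δx² + δz²) = √(67600 + 1290 + 16900) = 293
Q = 1780.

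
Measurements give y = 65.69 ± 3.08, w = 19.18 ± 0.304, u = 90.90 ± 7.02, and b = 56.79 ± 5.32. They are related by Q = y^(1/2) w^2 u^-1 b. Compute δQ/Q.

0.128

Q is a product of powers, so relative uncertainties combine in quadrature:
  (½·δy/y)² = (0.5×0.0469)² = 0.000550;  (2·δw/w)² = (2×0.0158)² = 0.00100;  (-1·δu/u)² = (-1×0.0772)² = 0.00596;  (1·δb/b)² = (1×0.0937)² = 0.00878
δQ/Q = √(0.0163) = 0.128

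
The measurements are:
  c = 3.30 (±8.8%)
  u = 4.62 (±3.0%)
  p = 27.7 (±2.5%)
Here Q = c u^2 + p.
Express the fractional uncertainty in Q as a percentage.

7.68%

Let w = c·u^2 = 70.4. δw/w = √((1·δc/c)² + (2·δu/u)²) = √(0.00774 + 0.00360) = 0.107, so δw = 7.50.
Q = w + p: δQ = √(δw² + δp²) = √(56.3 + 0.480) = 7.53
Q = 98.1, so δQ/Q = 7.53/98.1 = 0.0768.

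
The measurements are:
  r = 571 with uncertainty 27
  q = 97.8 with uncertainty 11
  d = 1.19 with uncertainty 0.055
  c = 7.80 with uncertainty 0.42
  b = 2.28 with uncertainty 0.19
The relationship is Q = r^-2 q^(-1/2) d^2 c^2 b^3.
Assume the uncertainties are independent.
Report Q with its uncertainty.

Products/powers → add relative errors in quadrature, weighted by exponent:
  (-2·δr/r)² = (-2×0.0473)² = 0.00894;  (−½·δq/q)² = (-0.5×0.112)² = 0.00316;  (2·δd/d)² = (2×0.0462)² = 0.00854;  (2·δc/c)² = (2×0.0538)² = 0.0116;  (3·δb/b)² = (3×0.0833)² = 0.0625
δQ/Q = √(0.0947) = 0.308
Q = 0.000317, so δQ = 0.308 × 0.000317 = 9.75e-05.

(3.17 ± 0.975) × 10^-4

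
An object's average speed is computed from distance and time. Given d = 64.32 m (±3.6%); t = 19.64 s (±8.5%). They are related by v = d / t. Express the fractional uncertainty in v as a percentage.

9.23%

Each factor contributes (exponent × relative error)² to (δv/v)²:
  (1·δd/d)² = (1×0.0360)² = 0.00130;  (-1·δt/t)² = (-1×0.0850)² = 0.00723
δv/v = √(0.00852) = 0.0923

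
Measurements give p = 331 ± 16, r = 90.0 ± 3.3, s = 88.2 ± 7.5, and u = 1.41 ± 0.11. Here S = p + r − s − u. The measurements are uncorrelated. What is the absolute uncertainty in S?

18.0

Each term contributes (cᵢ δxᵢ)² to (δS)²:
  (δp)² = 256;  (δr)² = 10.9;  (δs)² = 56.2;  (δu)² = 0.0121
δS = √(323) = 18.0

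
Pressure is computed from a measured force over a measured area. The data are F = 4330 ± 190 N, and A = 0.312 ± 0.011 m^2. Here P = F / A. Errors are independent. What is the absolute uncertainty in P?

781 Pa

Relative error in a monomial: (δP/P)² = Σ (nᵢ · δxᵢ/xᵢ)².
  (1·δF/F)² = (1×0.0439)² = 0.00193;  (-1·δA/A)² = (-1×0.0353)² = 0.00124
δP/P = √(0.00317) = 0.0563
P = 13900 Pa, so δP = 0.0563 × 13900 = 781 Pa.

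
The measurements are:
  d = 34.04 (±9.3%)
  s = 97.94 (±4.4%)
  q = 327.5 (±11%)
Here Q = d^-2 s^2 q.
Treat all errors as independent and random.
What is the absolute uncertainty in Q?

633

Since Q is a product/quotient, work with relative uncertainties:
  (-2·δd/d)² = (-2×0.0930)² = 0.0346;  (2·δs/s)² = (2×0.0440)² = 0.00774;  (1·δq/q)² = (1×0.110)² = 0.0121
δQ/Q = √(0.0544) = 0.233
Q = 2711, so δQ = 0.233 × 2711 = 633.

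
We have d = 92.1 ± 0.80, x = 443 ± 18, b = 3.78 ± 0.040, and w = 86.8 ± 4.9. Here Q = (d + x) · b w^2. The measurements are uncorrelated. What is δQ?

1.8e+06

Let u = d + x = 535. δu = √(δd² + δx²) = √(0.640 + 324) = 18.0, so δu/u = 0.0337.
Q is then a monomial in u, b, w:
δQ/Q = √((δu/u)² + (1·δb/b)² + (2·δw/w)²) = √(0.00113 + 0.000112 + 0.0127) = 0.118
Q = 1.52e+07, so δQ = 0.118 × 1.52e+07 = 1.8e+06.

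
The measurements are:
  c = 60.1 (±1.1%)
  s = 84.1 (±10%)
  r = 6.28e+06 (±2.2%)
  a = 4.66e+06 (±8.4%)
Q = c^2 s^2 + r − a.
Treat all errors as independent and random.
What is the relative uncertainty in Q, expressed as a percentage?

19.0%

Let p = c^2·s^2 = 2.55e+07. δp/p = √((2·δc/c)² + (2·δs/s)²) = √(0.000484 + 0.0400) = 0.201, so δp = 5.14e+06.
Q = p + r − a: δQ = √(δp² + δr² + δa²) = √(2.64e+13 + 1.91e+10 + 1.53e+11) = 5.16e+06
Q = 2.72e+07, so δQ/Q = 5.16e+06/2.72e+07 = 0.190.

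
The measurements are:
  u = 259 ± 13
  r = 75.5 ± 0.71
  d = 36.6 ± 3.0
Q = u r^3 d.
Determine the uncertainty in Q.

4.09e+08

For a monomial Q ∝ u, r^3, d, fractional errors add in quadrature:
  (1·δu/u)² = (1×0.0502)² = 0.00252;  (3·δr/r)² = (3×0.00940)² = 0.000796;  (1·δd/d)² = (1×0.0820)² = 0.00672
δQ/Q = √(0.0100) = 0.100
Q = 4.08e+09, so δQ = 0.100 × 4.08e+09 = 4.09e+08.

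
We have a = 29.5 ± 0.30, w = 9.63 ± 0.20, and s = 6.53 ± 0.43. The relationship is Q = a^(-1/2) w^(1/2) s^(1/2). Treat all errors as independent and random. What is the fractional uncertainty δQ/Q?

0.0349

Relative error in a monomial: (δQ/Q)² = Σ (nᵢ · δxᵢ/xᵢ)².
  (−½·δa/a)² = (-0.5×0.0102)² = 2.59e-05;  (½·δw/w)² = (0.5×0.0208)² = 0.000108;  (½·δs/s)² = (0.5×0.0658)² = 0.00108
δQ/Q = √(0.00122) = 0.0349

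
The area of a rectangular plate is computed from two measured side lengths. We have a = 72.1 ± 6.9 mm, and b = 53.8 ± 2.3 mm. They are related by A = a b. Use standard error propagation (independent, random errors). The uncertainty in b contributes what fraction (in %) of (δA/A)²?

(δA/A)² = (1·δa/a)² + (1·δb/b)²
  a term: (1×0.0957)² = 0.00916
  b term: (1×0.0428)² = 0.00183
Total = 0.0110. Share from b = 0.00183/0.0110 = 0.166.

16.6%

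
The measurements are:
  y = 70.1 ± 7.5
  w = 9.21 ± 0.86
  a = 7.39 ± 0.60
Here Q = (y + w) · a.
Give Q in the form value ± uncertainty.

586 ± 73.3

Let u = y + w = 79.3. δu = √(δy² + δw²) = √(56.2 + 0.740) = 7.55, so δu/u = 0.0952.
Q is then a monomial in u, a:
δQ/Q = √((δu/u)² + (1·δa/a)²) = √(0.00906 + 0.00659) = 0.125
Q = 586, so δQ = 0.125 × 586 = 73.3.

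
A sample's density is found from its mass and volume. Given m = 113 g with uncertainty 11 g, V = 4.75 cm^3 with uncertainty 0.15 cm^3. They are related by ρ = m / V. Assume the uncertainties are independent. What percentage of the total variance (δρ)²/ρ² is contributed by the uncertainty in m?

(δρ/ρ)² = (1·δm/m)² + (-1·δV/V)²
  m term: (1×0.0973)² = 0.00948
  V term: (-1×0.0316)² = 0.000997
Total = 0.0105. Share from m = 0.00948/0.0105 = 0.905.

90.5%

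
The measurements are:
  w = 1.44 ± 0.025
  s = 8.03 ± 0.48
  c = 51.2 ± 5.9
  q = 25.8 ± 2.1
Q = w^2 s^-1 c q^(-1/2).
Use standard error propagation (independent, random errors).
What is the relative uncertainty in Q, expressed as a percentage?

Each factor contributes (exponent × relative error)² to (δQ/Q)²:
  (2·δw/w)² = (2×0.0174)² = 0.00121;  (-1·δs/s)² = (-1×0.0598)² = 0.00357;  (1·δc/c)² = (1×0.115)² = 0.0133;  (−½·δq/q)² = (-0.5×0.0814)² = 0.00166
δQ/Q = √(0.0197) = 0.140

14.0%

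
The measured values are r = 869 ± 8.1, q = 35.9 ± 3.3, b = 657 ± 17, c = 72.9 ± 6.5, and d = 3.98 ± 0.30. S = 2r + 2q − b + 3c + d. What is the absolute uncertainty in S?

31.2

Sums and differences: (δS)² = Σ (cᵢ δxᵢ)².
  (2·δr)² = 262;  (2·δq)² = 43.6;  (δb)² = 289;  (3·δc)² = 380;  (δd)² = 0.0900
δS = √(975) = 31.2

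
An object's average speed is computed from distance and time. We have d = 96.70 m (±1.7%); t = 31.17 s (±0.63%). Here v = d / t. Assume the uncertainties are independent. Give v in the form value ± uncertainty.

Since v is a product/quotient, work with relative uncertainties:
  (1·δd/d)² = (1×0.0170)² = 0.000289;  (-1·δt/t)² = (-1×0.00630)² = 3.97e-05
δv/v = √(0.000329) = 0.0181
v = 3.102 m/s, so δv = 0.0181 × 3.102 = 0.0562 m/s.

3.102 ± 0.0562 m/s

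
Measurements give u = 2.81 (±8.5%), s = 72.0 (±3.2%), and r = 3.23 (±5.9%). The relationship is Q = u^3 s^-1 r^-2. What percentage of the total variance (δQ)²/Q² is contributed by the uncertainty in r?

17.4%

(δQ/Q)² = (3·δu/u)² + (-1·δs/s)² + (-2·δr/r)²
  u term: (3×0.0850)² = 0.0650
  s term: (-1×0.0320)² = 0.00102
  r term: (-2×0.0590)² = 0.0139
Total = 0.0800. Share from r = 0.0139/0.0800 = 0.174.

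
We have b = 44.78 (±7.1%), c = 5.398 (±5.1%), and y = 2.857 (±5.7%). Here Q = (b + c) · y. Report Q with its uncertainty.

143.4 ± 12.2

Let u = b + c = 50.18. δu = √(δb² + δc²) = √(10.1 + 0.0758) = 3.19, so δu/u = 0.0636.
Q is then a monomial in u, y:
δQ/Q = √((δu/u)² + (1·δy/y)²) = √(0.00404 + 0.00325) = 0.0854
Q = 143.4, so δQ = 0.0854 × 143.4 = 12.2.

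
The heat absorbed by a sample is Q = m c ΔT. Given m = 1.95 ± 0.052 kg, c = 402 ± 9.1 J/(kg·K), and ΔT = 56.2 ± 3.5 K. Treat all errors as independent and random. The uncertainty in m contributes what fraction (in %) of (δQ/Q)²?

(δQ/Q)² = (1·δm/m)² + (1·δc/c)² + (1·δΔT/ΔT)²
  m term: (1×0.0267)² = 0.000711
  c term: (1×0.0226)² = 0.000512
  ΔT term: (1×0.0623)² = 0.00388
Total = 0.00510. Share from m = 0.000711/0.00510 = 0.139.

13.9%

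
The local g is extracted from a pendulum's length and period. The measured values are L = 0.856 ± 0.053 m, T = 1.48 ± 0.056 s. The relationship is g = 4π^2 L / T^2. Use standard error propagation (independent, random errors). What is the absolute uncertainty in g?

For a monomial g ∝ L, T^-2, fractional errors add in quadrature:
  (1·δL/L)² = (1×0.0619)² = 0.00383;  (-2·δT/T)² = (-2×0.0378)² = 0.00573
δg/g = √(0.00956) = 0.0978
g = 15.4 m/s^2, so δg = 0.0978 × 15.4 = 1.51 m/s^2.

1.51 m/s^2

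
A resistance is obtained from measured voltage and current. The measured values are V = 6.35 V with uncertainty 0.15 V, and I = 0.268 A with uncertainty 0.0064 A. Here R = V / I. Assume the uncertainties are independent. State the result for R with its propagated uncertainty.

23.7 ± 0.796 Ω

Since R is a product/quotient, work with relative uncertainties:
  (1·δV/V)² = (1×0.0236)² = 0.000558;  (-1·δI/I)² = (-1×0.0239)² = 0.000570
δR/R = √(0.00113) = 0.0336
R = 23.7 Ω, so δR = 0.0336 × 23.7 = 0.796 Ω.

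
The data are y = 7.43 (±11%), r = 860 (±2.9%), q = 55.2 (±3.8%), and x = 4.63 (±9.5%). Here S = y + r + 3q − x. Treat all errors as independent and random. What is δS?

25.7

For a sum/difference, combine absolute errors in quadrature:
  (δy)² = 0.668;  (δr)² = 622;  (3·δq)² = 39.6;  (δx)² = 0.193
δS = √(662) = 25.7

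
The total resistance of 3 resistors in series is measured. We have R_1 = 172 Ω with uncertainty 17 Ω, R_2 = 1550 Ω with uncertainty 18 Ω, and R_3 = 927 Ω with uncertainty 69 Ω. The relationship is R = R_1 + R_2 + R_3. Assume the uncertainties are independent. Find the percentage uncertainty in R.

2.77%

R is a linear combination, so absolute uncertainties add in quadrature:
  (δR_1)² = 289;  (δR_2)² = 324;  (δR_3)² = 4760
δR = √(5370) = 73.3 Ω
R = 2650 Ω, so δR/R = 73.3/2650 = 0.0277.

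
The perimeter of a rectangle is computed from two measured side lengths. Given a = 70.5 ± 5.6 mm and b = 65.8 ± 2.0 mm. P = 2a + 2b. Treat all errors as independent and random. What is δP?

11.9 mm

Absolute uncertainties add in quadrature for a linear combination:
  (2·δa)² = 125;  (2·δb)² = 16.0
δP = √(141) = 11.9 mm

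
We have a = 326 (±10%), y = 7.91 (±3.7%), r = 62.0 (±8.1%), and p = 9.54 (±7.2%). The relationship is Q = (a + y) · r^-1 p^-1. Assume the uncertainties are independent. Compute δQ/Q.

0.146

Let u = a + y = 334. δu = √(δa² + δy²) = √(1060 + 0.0857) = 32.6, so δu/u = 0.0976.
Q is then a monomial in u, r, p:
δQ/Q = √((δu/u)² + (-1·δr/r)² + (-1·δp/p)²) = √(0.00953 + 0.00656 + 0.00518) = 0.146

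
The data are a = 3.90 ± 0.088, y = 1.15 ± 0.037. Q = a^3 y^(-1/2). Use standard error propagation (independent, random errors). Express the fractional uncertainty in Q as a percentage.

Each factor contributes (exponent × relative error)² to (δQ/Q)²:
  (3·δa/a)² = (3×0.0226)² = 0.00458;  (−½·δy/y)² = (-0.5×0.0322)² = 0.000259
δQ/Q = √(0.00484) = 0.0696

6.96%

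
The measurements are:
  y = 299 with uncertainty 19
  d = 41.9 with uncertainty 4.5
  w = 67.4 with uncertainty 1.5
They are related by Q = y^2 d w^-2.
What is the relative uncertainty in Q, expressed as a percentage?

Relative error in a monomial: (δQ/Q)² = Σ (nᵢ · δxᵢ/xᵢ)².
  (2·δy/y)² = (2×0.0635)² = 0.0162;  (1·δd/d)² = (1×0.107)² = 0.0115;  (-2·δw/w)² = (-2×0.0223)² = 0.00198
δQ/Q = √(0.0297) = 0.172

17.2%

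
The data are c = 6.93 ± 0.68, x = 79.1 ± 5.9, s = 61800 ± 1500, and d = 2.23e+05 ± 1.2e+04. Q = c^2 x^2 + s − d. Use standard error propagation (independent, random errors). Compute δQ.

75100

Let p = c^2·x^2 = 3e+05. δp/p = √((2·δc/c)² + (2·δx/x)²) = √(0.0385 + 0.0223) = 0.247, so δp = 74100.
Q = p + s − d: δQ = √(δp² + δs² + δd²) = √(5.49e+09 + 2.25e+06 + 1.44e+08) = 75100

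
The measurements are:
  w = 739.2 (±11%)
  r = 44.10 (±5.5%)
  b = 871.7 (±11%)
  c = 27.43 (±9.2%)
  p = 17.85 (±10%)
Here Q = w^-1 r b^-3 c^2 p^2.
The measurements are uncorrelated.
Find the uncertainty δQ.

Q is a product of powers, so relative uncertainties combine in quadrature:
  (-1·δw/w)² = (-1×0.110)² = 0.0121;  (1·δr/r)² = (1×0.0550)² = 0.00302;  (-3·δb/b)² = (-3×0.110)² = 0.109;  (2·δc/c)² = (2×0.0920)² = 0.0339;  (2·δp/p)² = (2×0.100)² = 0.0400
δQ/Q = √(0.198) = 0.445
Q = 2.159e-05, so δQ = 0.445 × 2.159e-05 = 9.61e-06.

9.61e-06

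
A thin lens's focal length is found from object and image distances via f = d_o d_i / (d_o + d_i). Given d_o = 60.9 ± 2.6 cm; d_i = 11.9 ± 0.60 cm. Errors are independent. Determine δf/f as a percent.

∂f/∂d_o = (d_i/(d_o+d_i))² = 0.0267;  ∂f/∂d_i = (d_o/(d_o+d_i))² = 0.700
δf = √((∂f/∂d_o · δd_o)² + (∂f/∂d_i · δd_i)²) = √(0.00483 + 0.176) = 0.426 cm
f = 9.95 cm, so δf/f = 0.426/9.95 = 0.0428.

4.28%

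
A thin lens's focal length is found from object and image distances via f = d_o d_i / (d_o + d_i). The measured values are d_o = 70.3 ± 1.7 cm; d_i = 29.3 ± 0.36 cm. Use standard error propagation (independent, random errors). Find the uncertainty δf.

∂f/∂d_o = (d_i/(d_o+d_i))² = 0.0865;  ∂f/∂d_i = (d_o/(d_o+d_i))² = 0.498
δf = √((∂f/∂d_o · δd_o)² + (∂f/∂d_i · δd_i)²) = √(0.0216 + 0.0322) = 0.232 cm

0.232 cm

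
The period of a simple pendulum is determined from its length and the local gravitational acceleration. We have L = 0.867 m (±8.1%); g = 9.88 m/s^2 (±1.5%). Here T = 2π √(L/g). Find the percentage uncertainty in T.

Each factor contributes (exponent × relative error)² to (δT/T)²:
  (½·δL/L)² = (0.5×0.0810)² = 0.00164;  (−½·δg/g)² = (-0.5×0.0150)² = 5.62e-05
δT/T = √(0.00170) = 0.0412

4.12%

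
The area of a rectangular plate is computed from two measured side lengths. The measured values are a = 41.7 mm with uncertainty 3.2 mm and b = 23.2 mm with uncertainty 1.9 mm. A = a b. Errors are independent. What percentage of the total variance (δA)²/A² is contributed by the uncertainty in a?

46.8%

(δA/A)² = (1·δa/a)² + (1·δb/b)²
  a term: (1×0.0767)² = 0.00589
  b term: (1×0.0819)² = 0.00671
Total = 0.0126. Share from a = 0.00589/0.0126 = 0.468.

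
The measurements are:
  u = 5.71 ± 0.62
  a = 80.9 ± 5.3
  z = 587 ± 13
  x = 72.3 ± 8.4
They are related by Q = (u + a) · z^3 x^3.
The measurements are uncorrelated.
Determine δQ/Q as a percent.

36.0%

Let w = u + a = 86.6. δw = √(δu² + δa²) = √(0.384 + 28.1) = 5.34, so δw/w = 0.0616.
Q is then a monomial in w, z, x:
δQ/Q = √((δw/w)² + (3·δz/z)² + (3·δx/x)²) = √(0.00380 + 0.00441 + 0.121) = 0.360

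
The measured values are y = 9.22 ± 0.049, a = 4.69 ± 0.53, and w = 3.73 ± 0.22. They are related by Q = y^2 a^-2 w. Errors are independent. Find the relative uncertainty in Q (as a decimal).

0.234

Q is a product of powers, so relative uncertainties combine in quadrature:
  (2·δy/y)² = (2×0.00531)² = 0.000113;  (-2·δa/a)² = (-2×0.113)² = 0.0511;  (1·δw/w)² = (1×0.0590)² = 0.00348
δQ/Q = √(0.0547) = 0.234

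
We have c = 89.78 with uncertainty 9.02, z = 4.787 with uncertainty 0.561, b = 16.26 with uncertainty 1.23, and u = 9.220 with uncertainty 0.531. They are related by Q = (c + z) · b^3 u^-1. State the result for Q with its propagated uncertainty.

Let w = c + z = 94.57. δw = √(δc² + δz²) = √(81.4 + 0.315) = 9.04, so δw/w = 0.0956.
Q is then a monomial in w, b, u:
δQ/Q = √((δw/w)² + (3·δb/b)² + (-1·δu/u)²) = √(0.00913 + 0.0515 + 0.00332) = 0.253
Q = 44090, so δQ = 0.253 × 44090 = 11200.

44090 ± 11200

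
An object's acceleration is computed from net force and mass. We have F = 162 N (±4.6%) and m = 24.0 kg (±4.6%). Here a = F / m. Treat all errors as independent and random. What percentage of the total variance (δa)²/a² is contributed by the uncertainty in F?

50.0%

(δa/a)² = (1·δF/F)² + (-1·δm/m)²
  F term: (1×0.0460)² = 0.00212
  m term: (-1×0.0460)² = 0.00212
Total = 0.00423. Share from F = 0.00212/0.00423 = 0.500.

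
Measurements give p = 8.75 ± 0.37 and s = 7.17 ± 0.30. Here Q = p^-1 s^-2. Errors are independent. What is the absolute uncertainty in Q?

Since Q is a product/quotient, work with relative uncertainties:
  (-1·δp/p)² = (-1×0.0423)² = 0.00179;  (-2·δs/s)² = (-2×0.0418)² = 0.00700
δQ/Q = √(0.00879) = 0.0938
Q = 0.00222, so δQ = 0.0938 × 0.00222 = 0.000208.

0.000208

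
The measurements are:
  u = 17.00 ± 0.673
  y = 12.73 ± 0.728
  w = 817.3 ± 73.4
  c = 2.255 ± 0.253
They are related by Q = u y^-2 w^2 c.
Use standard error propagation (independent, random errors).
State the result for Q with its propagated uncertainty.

158000 ± 38500

Products/powers → add relative errors in quadrature, weighted by exponent:
  (1·δu/u)² = (1×0.0396)² = 0.00157;  (-2·δy/y)² = (-2×0.0572)² = 0.0131;  (2·δw/w)² = (2×0.0898)² = 0.0323;  (1·δc/c)² = (1×0.112)² = 0.0126
δQ/Q = √(0.0595) = 0.244
Q = 158000, so δQ = 0.244 × 158000 = 38500.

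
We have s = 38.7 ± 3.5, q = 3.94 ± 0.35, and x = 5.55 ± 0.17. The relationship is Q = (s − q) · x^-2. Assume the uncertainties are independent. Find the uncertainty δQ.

Let u = s − q = 34.8. δu = √(δs² + δq²) = √(12.2 + 0.122) = 3.52, so δu/u = 0.101.
Q is then a monomial in u, x:
δQ/Q = √((δu/u)² + (-2·δx/x)²) = √(0.0102 + 0.00375) = 0.118
Q = 1.13, so δQ = 0.118 × 1.13 = 0.133.

0.133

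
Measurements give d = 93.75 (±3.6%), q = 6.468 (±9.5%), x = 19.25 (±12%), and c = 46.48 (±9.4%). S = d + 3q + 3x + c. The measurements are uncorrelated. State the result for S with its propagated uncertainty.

217.4 ± 9.05

Absolute uncertainties add in quadrature for a linear combination:
  (δd)² = 11.4;  (3·δq)² = 3.40;  (3·δx)² = 48.0;  (δc)² = 19.1
δS = √(81.9) = 9.05
S = 217.4.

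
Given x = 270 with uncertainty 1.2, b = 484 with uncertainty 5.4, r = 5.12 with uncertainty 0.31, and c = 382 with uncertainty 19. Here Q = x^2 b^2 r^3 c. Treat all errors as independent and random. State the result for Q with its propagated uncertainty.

Each factor contributes (exponent × relative error)² to (δQ/Q)²:
  (2·δx/x)² = (2×0.00444)² = 7.9e-05;  (2·δb/b)² = (2×0.0112)² = 0.000498;  (3·δr/r)² = (3×0.0605)² = 0.0330;  (1·δc/c)² = (1×0.0497)² = 0.00247
δQ/Q = √(0.0360) = 0.190
Q = 8.76e+14, so δQ = 0.190 × 8.76e+14 = 1.66e+14.

(8.76 ± 1.66) × 10^14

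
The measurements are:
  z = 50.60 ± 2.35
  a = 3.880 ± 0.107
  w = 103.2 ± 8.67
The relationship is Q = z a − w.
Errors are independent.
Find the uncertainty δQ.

13.7

Let p = z·a = 196.3. δp/p = √((1·δz/z)² + (1·δa/a)²) = √(0.00216 + 0.000761) = 0.0540, so δp = 10.6.
Q = p − w: δQ = √(δp² + δw²) = √(112 + 75.2) = 13.7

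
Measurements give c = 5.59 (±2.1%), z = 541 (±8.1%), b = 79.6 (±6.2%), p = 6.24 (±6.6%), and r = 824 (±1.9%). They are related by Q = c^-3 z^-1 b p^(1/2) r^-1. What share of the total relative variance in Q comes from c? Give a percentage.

25.1%

(δQ/Q)² = (-3·δc/c)² + (-1·δz/z)² + (1·δb/b)² + (½·δp/p)² + (-1·δr/r)²
  c term: (-3×0.0210)² = 0.00397
  z term: (-1×0.0810)² = 0.00656
  b term: (1×0.0620)² = 0.00384
  p term: (0.5×0.0660)² = 0.00109
  r term: (-1×0.0190)² = 0.000361
Total = 0.0158. Share from c = 0.00397/0.0158 = 0.251.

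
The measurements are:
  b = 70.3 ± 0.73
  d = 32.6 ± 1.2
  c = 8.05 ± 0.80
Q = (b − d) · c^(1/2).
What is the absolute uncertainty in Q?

6.64

Let u = b − d = 37.7. δu = √(δb² + δd²) = √(0.533 + 1.44) = 1.40, so δu/u = 0.0373.
Q is then a monomial in u, c:
δQ/Q = √((δu/u)² + (½·δc/c)²) = √(0.00139 + 0.00247) = 0.0621
Q = 107, so δQ = 0.0621 × 107 = 6.64.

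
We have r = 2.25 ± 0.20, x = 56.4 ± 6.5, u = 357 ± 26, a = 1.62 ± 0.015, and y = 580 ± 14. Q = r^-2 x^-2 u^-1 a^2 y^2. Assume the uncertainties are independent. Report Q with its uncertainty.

0.154 ± 0.0468

For a monomial Q ∝ r^-2, x^-2, u^-1, a^2, y^2, fractional errors add in quadrature:
  (-2·δr/r)² = (-2×0.0889)² = 0.0316;  (-2·δx/x)² = (-2×0.115)² = 0.0531;  (-1·δu/u)² = (-1×0.0728)² = 0.00530;  (2·δa/a)² = (2×0.00926)² = 0.000343;  (2·δy/y)² = (2×0.0241)² = 0.00233
δQ/Q = √(0.0927) = 0.304
Q = 0.154, so δQ = 0.304 × 0.154 = 0.0468.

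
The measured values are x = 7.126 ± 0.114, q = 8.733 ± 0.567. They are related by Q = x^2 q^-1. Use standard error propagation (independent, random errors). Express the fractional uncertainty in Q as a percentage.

For a monomial Q ∝ x^2, q^-1, fractional errors add in quadrature:
  (2·δx/x)² = (2×0.0160)² = 0.00102;  (-1·δq/q)² = (-1×0.0649)² = 0.00422
δQ/Q = √(0.00524) = 0.0724

7.24%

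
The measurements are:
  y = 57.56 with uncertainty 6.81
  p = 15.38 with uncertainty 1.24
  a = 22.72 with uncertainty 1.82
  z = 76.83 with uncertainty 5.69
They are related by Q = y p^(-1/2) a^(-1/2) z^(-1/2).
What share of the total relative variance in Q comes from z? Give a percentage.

(δQ/Q)² = (1·δy/y)² + (−½·δp/p)² + (−½·δa/a)² + (−½·δz/z)²
  y term: (1×0.118)² = 0.0140
  p term: (-0.5×0.0806)² = 0.00163
  a term: (-0.5×0.0801)² = 0.00160
  z term: (-0.5×0.0741)² = 0.00137
Total = 0.0186. Share from z = 0.00137/0.0186 = 0.0737.

7.37%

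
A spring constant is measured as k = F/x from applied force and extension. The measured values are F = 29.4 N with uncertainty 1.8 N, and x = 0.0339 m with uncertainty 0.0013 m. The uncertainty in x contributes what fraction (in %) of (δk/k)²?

(δk/k)² = (1·δF/F)² + (-1·δx/x)²
  F term: (1×0.0612)² = 0.00375
  x term: (-1×0.0383)² = 0.00147
Total = 0.00522. Share from x = 0.00147/0.00522 = 0.282.

28.2%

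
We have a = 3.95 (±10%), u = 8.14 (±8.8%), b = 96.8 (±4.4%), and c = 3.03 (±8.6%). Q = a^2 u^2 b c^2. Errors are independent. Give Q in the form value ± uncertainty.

(9.19 ± 2.94) × 10^5

For a monomial Q ∝ a^2, u^2, b, c^2, fractional errors add in quadrature:
  (2·δa/a)² = (2×0.100)² = 0.0400;  (2·δu/u)² = (2×0.0880)² = 0.0310;  (1·δb/b)² = (1×0.0440)² = 0.00194;  (2·δc/c)² = (2×0.0860)² = 0.0296
δQ/Q = √(0.102) = 0.320
Q = 9.19e+05, so δQ = 0.320 × 9.19e+05 = 2.94e+05.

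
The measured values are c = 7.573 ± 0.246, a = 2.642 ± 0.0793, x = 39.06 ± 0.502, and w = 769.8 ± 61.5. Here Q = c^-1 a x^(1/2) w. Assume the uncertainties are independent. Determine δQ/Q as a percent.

9.15%

Relative error in a monomial: (δQ/Q)² = Σ (nᵢ · δxᵢ/xᵢ)².
  (-1·δc/c)² = (-1×0.0325)² = 0.00106;  (1·δa/a)² = (1×0.0300)² = 0.000901;  (½·δx/x)² = (0.5×0.0129)² = 4.13e-05;  (1·δw/w)² = (1×0.0799)² = 0.00638
δQ/Q = √(0.00838) = 0.0915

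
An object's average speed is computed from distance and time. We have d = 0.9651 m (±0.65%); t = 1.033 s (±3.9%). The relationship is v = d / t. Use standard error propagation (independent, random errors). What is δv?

For a monomial v ∝ d, t^-1, fractional errors add in quadrature:
  (1·δd/d)² = (1×0.00650)² = 4.23e-05;  (-1·δt/t)² = (-1×0.0390)² = 0.00152
δv/v = √(0.00156) = 0.0395
v = 0.9343 m/s, so δv = 0.0395 × 0.9343 = 0.0369 m/s.

0.0369 m/s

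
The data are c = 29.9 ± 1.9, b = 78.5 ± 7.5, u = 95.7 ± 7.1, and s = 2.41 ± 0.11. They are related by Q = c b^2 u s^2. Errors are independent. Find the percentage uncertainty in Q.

Each factor contributes (exponent × relative error)² to (δQ/Q)²:
  (1·δc/c)² = (1×0.0635)² = 0.00404;  (2·δb/b)² = (2×0.0955)² = 0.0365;  (1·δu/u)² = (1×0.0742)² = 0.00550;  (2·δs/s)² = (2×0.0456)² = 0.00833
δQ/Q = √(0.0544) = 0.233

23.3%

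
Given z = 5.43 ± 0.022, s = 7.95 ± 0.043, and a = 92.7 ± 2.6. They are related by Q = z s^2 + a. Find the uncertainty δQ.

4.74

Let p = z·s^2 = 343. δp/p = √((1·δz/z)² + (2·δs/s)²) = √(1.64e-05 + 0.000117) = 0.0116, so δp = 3.96.
Q = p + a: δQ = √(δp² + δa²) = √(15.7 + 6.76) = 4.74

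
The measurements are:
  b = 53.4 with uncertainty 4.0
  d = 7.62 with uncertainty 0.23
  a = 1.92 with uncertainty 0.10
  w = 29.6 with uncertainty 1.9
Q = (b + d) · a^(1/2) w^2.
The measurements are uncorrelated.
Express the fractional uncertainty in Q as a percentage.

Let u = b + d = 61.0. δu = √(δb² + δd²) = √(16.0 + 0.0529) = 4.01, so δu/u = 0.0657.
Q is then a monomial in u, a, w:
δQ/Q = √((δu/u)² + (½·δa/a)² + (2·δw/w)²) = √(0.00431 + 0.000678 + 0.0165) = 0.147

14.7%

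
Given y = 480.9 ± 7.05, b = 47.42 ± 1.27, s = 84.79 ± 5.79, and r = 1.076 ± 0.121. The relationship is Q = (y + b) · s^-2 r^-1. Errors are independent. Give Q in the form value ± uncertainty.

0.06830 ± 0.0121

Let u = y + b = 528.3. δu = √(δy² + δb²) = √(49.7 + 1.61) = 7.16, so δu/u = 0.0136.
Q is then a monomial in u, s, r:
δQ/Q = √((δu/u)² + (-2·δs/s)² + (-1·δr/r)²) = √(0.000184 + 0.0187 + 0.0126) = 0.177
Q = 0.06830, so δQ = 0.177 × 0.06830 = 0.0121.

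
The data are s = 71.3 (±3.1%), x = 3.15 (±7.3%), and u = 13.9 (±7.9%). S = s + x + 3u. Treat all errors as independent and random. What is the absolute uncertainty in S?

Each term contributes (cᵢ δxᵢ)² to (δS)²:
  (δs)² = 4.89;  (δx)² = 0.0529;  (3·δu)² = 10.9
δS = √(15.8) = 3.97

3.97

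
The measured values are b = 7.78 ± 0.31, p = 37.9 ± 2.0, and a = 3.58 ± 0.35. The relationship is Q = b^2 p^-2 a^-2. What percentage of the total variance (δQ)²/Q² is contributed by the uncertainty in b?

(δQ/Q)² = (2·δb/b)² + (-2·δp/p)² + (-2·δa/a)²
  b term: (2×0.0398)² = 0.00635
  p term: (-2×0.0528)² = 0.0111
  a term: (-2×0.0978)² = 0.0382
Total = 0.0557. Share from b = 0.00635/0.0557 = 0.114.

11.4%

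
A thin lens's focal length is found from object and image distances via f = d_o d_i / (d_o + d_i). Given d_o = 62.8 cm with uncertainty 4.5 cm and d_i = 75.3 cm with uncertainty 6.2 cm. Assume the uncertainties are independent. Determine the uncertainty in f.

∂f/∂d_o = (d_i/(d_o+d_i))² = 0.297;  ∂f/∂d_i = (d_o/(d_o+d_i))² = 0.207
δf = √((∂f/∂d_o · δd_o)² + (∂f/∂d_i · δd_i)²) = √(1.79 + 1.64) = 1.85 cm

1.85 cm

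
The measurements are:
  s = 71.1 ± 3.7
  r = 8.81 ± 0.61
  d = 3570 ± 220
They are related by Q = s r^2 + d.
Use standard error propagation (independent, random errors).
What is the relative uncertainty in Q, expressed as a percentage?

9.30%

Let p = s·r^2 = 5520. δp/p = √((1·δs/s)² + (2·δr/r)²) = √(0.00271 + 0.0192) = 0.148, so δp = 816.
Q = p + d: δQ = √(δp² + δd²) = √(6.66e+05 + 48400) = 845
Q = 9090, so δQ/Q = 845/9090 = 0.0930.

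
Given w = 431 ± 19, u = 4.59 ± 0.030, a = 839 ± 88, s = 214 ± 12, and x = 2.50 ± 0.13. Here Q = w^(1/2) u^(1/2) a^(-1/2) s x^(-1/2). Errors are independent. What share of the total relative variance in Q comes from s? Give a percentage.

44.5%

(δQ/Q)² = (½·δw/w)² + (½·δu/u)² + (−½·δa/a)² + (1·δs/s)² + (−½·δx/x)²
  w term: (0.5×0.0441)² = 0.000486
  u term: (0.5×0.00654)² = 1.07e-05
  a term: (-0.5×0.105)² = 0.00275
  s term: (1×0.0561)² = 0.00314
  x term: (-0.5×0.0520)² = 0.000676
Total = 0.00707. Share from s = 0.00314/0.00707 = 0.445.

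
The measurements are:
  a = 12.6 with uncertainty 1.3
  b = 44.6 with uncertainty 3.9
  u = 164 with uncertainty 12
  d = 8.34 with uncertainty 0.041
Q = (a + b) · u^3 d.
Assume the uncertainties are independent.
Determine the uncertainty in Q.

Let w = a + b = 57.2. δw = √(δa² + δb²) = √(1.69 + 15.2) = 4.11, so δw/w = 0.0719.
Q is then a monomial in w, u, d:
δQ/Q = √((δw/w)² + (3·δu/u)² + (1·δd/d)²) = √(0.00517 + 0.0482 + 2.42e-05) = 0.231
Q = 2.1e+09, so δQ = 0.231 × 2.1e+09 = 4.86e+08.

4.86e+08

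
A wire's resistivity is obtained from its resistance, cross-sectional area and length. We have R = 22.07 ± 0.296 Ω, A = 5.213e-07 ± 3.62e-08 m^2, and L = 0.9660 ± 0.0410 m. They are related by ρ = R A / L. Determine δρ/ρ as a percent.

8.25%

Products/powers → add relative errors in quadrature, weighted by exponent:
  (1·δR/R)² = (1×0.0134)² = 0.000180;  (1·δA/A)² = (1×0.0694)² = 0.00482;  (-1·δL/L)² = (-1×0.0424)² = 0.00180
δρ/ρ = √(0.00680) = 0.0825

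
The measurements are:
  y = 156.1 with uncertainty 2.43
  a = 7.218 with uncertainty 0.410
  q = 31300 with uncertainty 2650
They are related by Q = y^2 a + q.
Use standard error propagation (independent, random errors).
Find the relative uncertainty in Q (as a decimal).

Let p = y^2·a = 175900. δp/p = √((2·δy/y)² + (1·δa/a)²) = √(0.000969 + 0.00323) = 0.0648, so δp = 11400.
Q = p + q: δQ = √(δp² + δq²) = √(1.3e+08 + 7.02e+06) = 11700
Q = 207200, so δQ/Q = 11700/207200 = 0.0565.

0.0565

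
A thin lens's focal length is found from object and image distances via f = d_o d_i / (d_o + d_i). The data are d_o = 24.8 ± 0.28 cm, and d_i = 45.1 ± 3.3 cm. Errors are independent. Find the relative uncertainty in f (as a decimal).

0.0270

∂f/∂d_o = (d_i/(d_o+d_i))² = 0.416;  ∂f/∂d_i = (d_o/(d_o+d_i))² = 0.126
δf = √((∂f/∂d_o · δd_o)² + (∂f/∂d_i · δd_i)²) = √(0.0136 + 0.173) = 0.431 cm
f = 16.0 cm, so δf/f = 0.431/16.0 = 0.0270.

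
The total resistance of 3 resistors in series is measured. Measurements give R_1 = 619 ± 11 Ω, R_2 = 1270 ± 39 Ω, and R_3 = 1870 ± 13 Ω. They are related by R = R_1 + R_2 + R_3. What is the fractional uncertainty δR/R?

Each term contributes (cᵢ δxᵢ)² to (δR)²:
  (δR_1)² = 121;  (δR_2)² = 1520;  (δR_3)² = 169
δR = √(1810) = 42.6 Ω
R = 3760 Ω, so δR/R = 42.6/3760 = 0.0113.

0.0113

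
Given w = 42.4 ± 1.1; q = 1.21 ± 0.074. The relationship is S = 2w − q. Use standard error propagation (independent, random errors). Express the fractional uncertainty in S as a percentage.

2.63%

For a sum/difference, combine absolute errors in quadrature:
  (2·δw)² = 4.84;  (δq)² = 0.00548
δS = √(4.85) = 2.20
S = 83.6, so δS/S = 2.20/83.6 = 0.0263.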